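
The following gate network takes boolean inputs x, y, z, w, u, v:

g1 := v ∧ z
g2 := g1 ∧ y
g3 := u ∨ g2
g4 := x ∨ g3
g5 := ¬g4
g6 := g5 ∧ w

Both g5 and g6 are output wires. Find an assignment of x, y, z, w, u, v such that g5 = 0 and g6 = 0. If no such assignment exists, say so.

Check with x=0, y=0, z=1, w=0, u=1, v=1:
g1 = v ∧ z = 1 ∧ 1 = 1
g2 = g1 ∧ y = 1 ∧ 0 = 0
g3 = u ∨ g2 = 1 ∨ 0 = 1
g4 = x ∨ g3 = 0 ∨ 1 = 1
g5 = ¬g4 = ¬1 = 0
g6 = g5 ∧ w = 0 ∧ 0 = 0
So g5 = 0 and g6 = 0.

x=0, y=0, z=1, w=0, u=1, v=1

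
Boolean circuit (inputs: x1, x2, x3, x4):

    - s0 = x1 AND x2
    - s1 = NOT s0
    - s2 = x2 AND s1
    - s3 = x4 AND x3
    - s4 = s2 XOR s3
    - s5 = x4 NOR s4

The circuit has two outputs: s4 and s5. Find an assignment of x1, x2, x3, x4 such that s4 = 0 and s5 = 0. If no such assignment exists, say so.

Check with x1=1 x2=1 x3=0 x4=1:
s0 = x1 AND x2 = 1 AND 1 = 1
s1 = NOT s0 = NOT 1 = 0
s2 = x2 AND s1 = 1 AND 0 = 0
s3 = x4 AND x3 = 1 AND 0 = 0
s4 = s2 XOR s3 = 0 XOR 0 = 0
s5 = x4 NOR s4 = 1 NOR 0 = 0
So s4 = 0 and s5 = 0.

x1=1 x2=1 x3=0 x4=1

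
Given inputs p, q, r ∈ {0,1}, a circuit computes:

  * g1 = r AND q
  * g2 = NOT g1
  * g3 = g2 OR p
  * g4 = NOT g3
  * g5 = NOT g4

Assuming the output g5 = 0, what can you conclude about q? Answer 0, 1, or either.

1

g5 = NOT g4 must be 0, so g4 = 1.
g4 = NOT g3 must be 1, so g3 = 0.
Every assignment with g5 = 0 has q = 1; there are 1 such assignment(s).
  p=0, q=1, r=1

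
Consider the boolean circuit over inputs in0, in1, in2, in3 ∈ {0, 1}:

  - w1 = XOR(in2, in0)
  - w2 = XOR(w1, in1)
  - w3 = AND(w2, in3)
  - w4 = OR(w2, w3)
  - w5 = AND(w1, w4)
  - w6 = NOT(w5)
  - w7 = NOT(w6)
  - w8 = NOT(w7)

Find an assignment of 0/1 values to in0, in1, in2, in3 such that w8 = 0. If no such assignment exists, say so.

w8 = NOT(w7) must be 0, so w7 = 1.
w7 = NOT(w6) must be 1, so w6 = 0.
w6 = NOT(w5) must be 0, so w5 = 1.
Check with in0=1, in1=0, in2=0, in3=1:
w1 = XOR(in2, in0) = XOR(0, 1) = 1
w2 = XOR(w1, in1) = XOR(1, 0) = 1
w3 = AND(w2, in3) = AND(1, 1) = 1
w4 = OR(w2, w3) = OR(1, 1) = 1
w5 = AND(w1, w4) = AND(1, 1) = 1
w6 = NOT(w5) = NOT 1 = 0
w7 = NOT(w6) = NOT 0 = 1
w8 = NOT(w7) = NOT 1 = 0
So w8 = 0 as required.

in0=1, in1=0, in2=0, in3=1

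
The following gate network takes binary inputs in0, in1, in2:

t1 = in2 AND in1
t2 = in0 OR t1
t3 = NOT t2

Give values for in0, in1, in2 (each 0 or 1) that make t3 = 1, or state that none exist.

in0=0, in1=1, in2=0

t3 = NOT t2 must be 1, so t2 = 0.
t2 = in0 OR t1 must be 0, so both in0 = 0 and t1 = 0.
Check with in0=0, in1=1, in2=0:
t1 = in2 AND in1 = 0 AND 1 = 0
t2 = in0 OR t1 = 0 OR 0 = 0
t3 = NOT t2 = NOT 0 = 1
So t3 = 1 as required.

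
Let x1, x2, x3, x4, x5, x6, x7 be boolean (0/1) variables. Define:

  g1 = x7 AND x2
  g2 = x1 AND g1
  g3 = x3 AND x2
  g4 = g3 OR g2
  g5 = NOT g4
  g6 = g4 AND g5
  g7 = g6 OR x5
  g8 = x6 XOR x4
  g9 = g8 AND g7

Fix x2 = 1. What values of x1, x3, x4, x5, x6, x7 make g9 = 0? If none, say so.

Check with x2 = 1 and x1=0, x3=1, x4=0, x5=1, x6=0, x7=0:
g1 = x7 AND x2 = 0 AND 1 = 0
g2 = x1 AND g1 = 0 AND 0 = 0
g3 = x3 AND x2 = 1 AND 1 = 1
g4 = g3 OR g2 = 1 OR 0 = 1
g5 = NOT g4 = NOT 1 = 0
g6 = g4 AND g5 = 1 AND 0 = 0
g7 = g6 OR x5 = 0 OR 1 = 1
g8 = x6 XOR x4 = 0 XOR 0 = 0
g9 = g8 AND g7 = 0 AND 1 = 0
So g9 = 0.

x1=0, x3=1, x4=0, x5=1, x6=0, x7=0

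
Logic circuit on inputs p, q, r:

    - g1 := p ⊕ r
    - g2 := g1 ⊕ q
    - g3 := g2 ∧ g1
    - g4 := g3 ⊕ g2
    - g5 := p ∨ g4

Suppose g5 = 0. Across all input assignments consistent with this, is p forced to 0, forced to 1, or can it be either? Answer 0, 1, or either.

g5 = p ∨ g4 must be 0, so both p = 0 and g4 = 0.
g4 = g3 ⊕ g2 must be 0, so g3 and g2 are equal.
Every assignment with g5 = 0 has p = 0; there are 3 such assignment(s).
  p=0, q=0, r=0
  p=0, q=0, r=1
  p=0, q=1, r=1

0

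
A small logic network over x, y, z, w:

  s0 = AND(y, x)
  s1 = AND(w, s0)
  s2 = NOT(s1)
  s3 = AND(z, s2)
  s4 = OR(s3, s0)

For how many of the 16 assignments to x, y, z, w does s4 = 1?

10

s4 = OR(s3, s0) must be 1, so at least one of s3, s0 is 1.
Enumerating the 16 input combinations, 10 give s4 = 1 and 6 give s4 = 0.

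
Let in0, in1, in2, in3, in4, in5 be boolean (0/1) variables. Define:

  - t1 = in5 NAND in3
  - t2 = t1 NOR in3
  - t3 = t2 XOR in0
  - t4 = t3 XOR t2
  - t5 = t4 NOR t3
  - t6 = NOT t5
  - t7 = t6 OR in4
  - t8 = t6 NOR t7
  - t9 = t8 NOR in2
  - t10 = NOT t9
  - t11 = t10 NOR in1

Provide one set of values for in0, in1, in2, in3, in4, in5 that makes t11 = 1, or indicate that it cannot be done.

in0=0, in1=0, in2=0, in3=1, in4=1, in5=1

t11 = t10 NOR in1 must be 1, so both t10 = 0 and in1 = 0.
t10 = NOT t9 must be 0, so t9 = 1.
Check with in0=0, in1=0, in2=0, in3=1, in4=1, in5=1:
t1 = in5 NAND in3 = 1 NAND 1 = 0
t2 = t1 NOR in3 = 0 NOR 1 = 0
t3 = t2 XOR in0 = 0 XOR 0 = 0
t4 = t3 XOR t2 = 0 XOR 0 = 0
t5 = t4 NOR t3 = 0 NOR 0 = 1
t6 = NOT t5 = NOT 1 = 0
t7 = t6 OR in4 = 0 OR 1 = 1
t8 = t6 NOR t7 = 0 NOR 1 = 0
t9 = t8 NOR in2 = 0 NOR 0 = 1
t10 = NOT t9 = NOT 1 = 0
t11 = t10 NOR in1 = 0 NOR 0 = 1
So t11 = 1 as required.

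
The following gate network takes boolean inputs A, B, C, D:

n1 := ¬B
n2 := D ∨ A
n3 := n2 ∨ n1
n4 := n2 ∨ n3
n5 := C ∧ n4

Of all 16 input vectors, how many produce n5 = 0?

n5 = C ∧ n4 must be 0, so at least one of C, n4 is 0.
Enumerating the 16 input combinations, 9 give n5 = 0 and 7 give n5 = 1.

9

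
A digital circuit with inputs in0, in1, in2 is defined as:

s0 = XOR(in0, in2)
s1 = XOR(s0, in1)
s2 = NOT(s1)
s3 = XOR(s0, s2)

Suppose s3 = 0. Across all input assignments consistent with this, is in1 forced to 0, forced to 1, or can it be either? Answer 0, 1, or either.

s3 = XOR(s0, s2) must be 0, so s0 and s2 are equal.
Every assignment with s3 = 0 has in1 = 1; there are 4 such assignment(s).
  in0=0, in1=1, in2=0
  in0=0, in1=1, in2=1
  in0=1, in1=1, in2=0
  in0=1, in1=1, in2=1

1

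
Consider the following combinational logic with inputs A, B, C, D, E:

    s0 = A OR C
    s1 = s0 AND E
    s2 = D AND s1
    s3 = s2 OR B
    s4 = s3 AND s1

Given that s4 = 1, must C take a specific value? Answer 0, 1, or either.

either

Both values of C occur among assignments with s4 = 1:
  C=0: A=1, B=0, C=0, D=1, E=1
  C=1: A=0, B=0, C=1, D=1, E=1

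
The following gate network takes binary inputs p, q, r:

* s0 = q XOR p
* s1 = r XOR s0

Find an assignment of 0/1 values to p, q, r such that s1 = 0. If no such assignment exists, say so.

p=1, q=1, r=0

Check with p=1, q=1, r=0:
s0 = q XOR p = 1 XOR 1 = 0
s1 = r XOR s0 = 0 XOR 0 = 0
So s1 = 0 as required.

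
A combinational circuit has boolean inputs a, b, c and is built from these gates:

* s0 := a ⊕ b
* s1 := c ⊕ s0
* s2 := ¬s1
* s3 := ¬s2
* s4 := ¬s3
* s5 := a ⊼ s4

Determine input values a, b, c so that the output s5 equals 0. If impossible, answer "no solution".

s5 = a ⊼ s4 must be 0, so both a = 1 and s4 = 1.
s4 = ¬s3 must be 1, so s3 = 0.
s3 = ¬s2 must be 0, so s2 = 1.
Check with a=1, b=0, c=1:
s0 = a ⊕ b = 1 ⊕ 0 = 1
s1 = c ⊕ s0 = 1 ⊕ 1 = 0
s2 = ¬s1 = ¬0 = 1
s3 = ¬s2 = ¬1 = 0
s4 = ¬s3 = ¬0 = 1
s5 = a ⊼ s4 = 1 ⊼ 1 = 0
So s5 = 0 as required.

a=1, b=0, c=1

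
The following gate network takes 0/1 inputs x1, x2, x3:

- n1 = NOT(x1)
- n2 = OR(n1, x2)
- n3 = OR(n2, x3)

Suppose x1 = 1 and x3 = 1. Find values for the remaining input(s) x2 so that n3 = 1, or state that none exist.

Check with x1 = 1 and x3 = 1 and x2=0:
n1 = NOT(x1) = NOT 1 = 0
n2 = OR(n1, x2) = OR(0, 0) = 0
n3 = OR(n2, x3) = OR(0, 1) = 1
So n3 = 1.

x2=0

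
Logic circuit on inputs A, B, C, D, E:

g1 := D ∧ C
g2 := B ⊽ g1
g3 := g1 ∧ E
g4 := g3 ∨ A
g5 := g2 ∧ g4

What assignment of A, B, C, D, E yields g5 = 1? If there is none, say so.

g5 = g2 ∧ g4 must be 1, so both g2 = 1 and g4 = 1.
g2 = B ⊽ g1 must be 1, so both B = 0 and g1 = 0.
g4 = g3 ∨ A must be 1, so at least one of g3, A is 1.
Check with A=1, B=0, C=0, D=1, E=1:
g1 = D ∧ C = 1 ∧ 0 = 0
g2 = B ⊽ g1 = 0 ⊽ 0 = 1
g3 = g1 ∧ E = 0 ∧ 1 = 0
g4 = g3 ∨ A = 0 ∨ 1 = 1
g5 = g2 ∧ g4 = 1 ∧ 1 = 1
So g5 = 1 as required.

A=1, B=0, C=0, D=1, E=1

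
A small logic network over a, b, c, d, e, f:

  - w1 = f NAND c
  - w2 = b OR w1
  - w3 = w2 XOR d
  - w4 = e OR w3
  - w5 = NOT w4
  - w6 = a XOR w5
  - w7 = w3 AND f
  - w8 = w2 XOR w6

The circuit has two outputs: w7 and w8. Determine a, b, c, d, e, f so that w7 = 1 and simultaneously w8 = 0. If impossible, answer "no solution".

a=0, b=0, c=1, d=1, e=0, f=1

Check with a=0, b=0, c=1, d=1, e=0, f=1:
w1 = f NAND c = 1 NAND 1 = 0
w2 = b OR w1 = 0 OR 0 = 0
w3 = w2 XOR d = 0 XOR 1 = 1
w4 = e OR w3 = 0 OR 1 = 1
w5 = NOT w4 = NOT 1 = 0
w6 = a XOR w5 = 0 XOR 0 = 0
w7 = w3 AND f = 1 AND 1 = 1
w8 = w2 XOR w6 = 0 XOR 0 = 0
So w7 = 1 and w8 = 0.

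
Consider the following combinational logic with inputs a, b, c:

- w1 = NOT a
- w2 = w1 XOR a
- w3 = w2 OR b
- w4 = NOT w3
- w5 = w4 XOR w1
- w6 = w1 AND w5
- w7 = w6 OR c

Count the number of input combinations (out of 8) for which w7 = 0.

2

w7 = w6 OR c must be 0, so both w6 = 0 and c = 0.
w6 = w1 AND w5 must be 0, so at least one of w1, w5 is 0.
Satisfying assignments:
  a=1, b=0, c=0
  a=1, b=1, c=0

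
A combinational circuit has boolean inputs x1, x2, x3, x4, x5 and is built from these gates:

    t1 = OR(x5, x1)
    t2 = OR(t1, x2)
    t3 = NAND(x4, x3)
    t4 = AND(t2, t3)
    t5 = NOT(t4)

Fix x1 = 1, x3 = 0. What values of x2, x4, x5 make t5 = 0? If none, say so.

t5 = NOT(t4) must be 0, so t4 = 1.
t4 = AND(t2, t3) must be 1, so both t2 = 1 and t3 = 1.
Check with x1 = 1, x3 = 0 and x2=1, x4=1, x5=0:
t1 = OR(x5, x1) = OR(0, 1) = 1
t2 = OR(t1, x2) = OR(1, 1) = 1
t3 = NAND(x4, x3) = NAND(1, 0) = 1
t4 = AND(t2, t3) = AND(1, 1) = 1
t5 = NOT(t4) = NOT 1 = 0
So t5 = 0.

x2=1, x4=1, x5=0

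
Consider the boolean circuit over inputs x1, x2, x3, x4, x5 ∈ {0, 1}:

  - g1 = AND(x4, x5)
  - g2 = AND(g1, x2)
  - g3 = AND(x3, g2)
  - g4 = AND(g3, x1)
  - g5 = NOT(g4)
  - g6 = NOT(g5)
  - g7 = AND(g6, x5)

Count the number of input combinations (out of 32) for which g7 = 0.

31

g7 = AND(g6, x5) must be 0, so at least one of g6, x5 is 0.
Enumerating the 32 input combinations, 31 give g7 = 0 and 1 give g7 = 1.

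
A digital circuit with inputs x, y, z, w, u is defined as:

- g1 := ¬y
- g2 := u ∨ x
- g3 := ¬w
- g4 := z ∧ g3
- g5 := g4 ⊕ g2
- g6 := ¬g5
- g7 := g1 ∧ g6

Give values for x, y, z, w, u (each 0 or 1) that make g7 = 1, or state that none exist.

g7 = g1 ∧ g6 must be 1, so both g1 = 1 and g6 = 1.
g1 = ¬y must be 1, so y = 0.
Check with x=0, y=0, z=1, w=0, u=1:
g1 = ¬y = ¬0 = 1
g2 = u ∨ x = 1 ∨ 0 = 1
g3 = ¬w = ¬0 = 1
g4 = z ∧ g3 = 1 ∧ 1 = 1
g5 = g4 ⊕ g2 = 1 ⊕ 1 = 0
g6 = ¬g5 = ¬0 = 1
g7 = g1 ∧ g6 = 1 ∧ 1 = 1
So g7 = 1 as required.

x=0, y=0, z=1, w=0, u=1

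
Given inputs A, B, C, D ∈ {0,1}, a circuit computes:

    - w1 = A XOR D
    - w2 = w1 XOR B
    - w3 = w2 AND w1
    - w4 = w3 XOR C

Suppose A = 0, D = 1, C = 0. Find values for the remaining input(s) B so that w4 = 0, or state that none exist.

Check with A = 0, D = 1, C = 0 and B=1:
w1 = A XOR D = 0 XOR 1 = 1
w2 = w1 XOR B = 1 XOR 1 = 0
w3 = w2 AND w1 = 0 AND 1 = 0
w4 = w3 XOR C = 0 XOR 0 = 0
So w4 = 0.

B=1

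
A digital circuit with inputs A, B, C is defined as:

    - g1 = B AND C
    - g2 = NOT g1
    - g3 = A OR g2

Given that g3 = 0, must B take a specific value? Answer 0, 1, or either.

1

g3 = A OR g2 must be 0, so both A = 0 and g2 = 0.
g2 = NOT g1 must be 0, so g1 = 1.
g1 = B AND C must be 1, so both B = 1 and C = 1.
Every assignment with g3 = 0 has B = 1; there are 1 such assignment(s).
  A=0, B=1, C=1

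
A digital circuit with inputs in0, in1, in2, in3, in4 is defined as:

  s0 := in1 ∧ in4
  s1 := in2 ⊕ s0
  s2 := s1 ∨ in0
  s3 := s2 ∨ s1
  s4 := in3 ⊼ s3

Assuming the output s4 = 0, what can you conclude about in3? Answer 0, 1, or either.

1

s4 = in3 ⊼ s3 must be 0, so both in3 = 1 and s3 = 1.
s3 = s2 ∨ s1 must be 1, so at least one of s2, s1 is 1.
Every assignment with s4 = 0 has in3 = 1; there are 12 such assignment(s).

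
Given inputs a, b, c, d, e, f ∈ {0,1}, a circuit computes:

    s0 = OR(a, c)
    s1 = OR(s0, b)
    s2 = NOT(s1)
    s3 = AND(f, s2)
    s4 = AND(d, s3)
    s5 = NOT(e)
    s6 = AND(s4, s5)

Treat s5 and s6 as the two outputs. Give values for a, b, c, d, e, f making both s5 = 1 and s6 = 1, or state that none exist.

Check with a=0, b=0, c=0, d=1, e=0, f=1:
s0 = OR(a, c) = OR(0, 0) = 0
s1 = OR(s0, b) = OR(0, 0) = 0
s2 = NOT(s1) = NOT 0 = 1
s3 = AND(f, s2) = AND(1, 1) = 1
s4 = AND(d, s3) = AND(1, 1) = 1
s5 = NOT(e) = NOT 0 = 1
s6 = AND(s4, s5) = AND(1, 1) = 1
So s5 = 1 and s6 = 1.

a=0, b=0, c=0, d=1, e=0, f=1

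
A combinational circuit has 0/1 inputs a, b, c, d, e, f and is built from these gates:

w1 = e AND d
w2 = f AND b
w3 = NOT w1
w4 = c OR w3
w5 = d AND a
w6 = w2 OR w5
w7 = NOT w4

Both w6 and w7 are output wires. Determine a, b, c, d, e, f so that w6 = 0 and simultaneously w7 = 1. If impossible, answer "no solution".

Check with a=0 b=0 c=0 d=1 e=1 f=1:
w1 = e AND d = 1 AND 1 = 1
w2 = f AND b = 1 AND 0 = 0
w3 = NOT w1 = NOT 1 = 0
w4 = c OR w3 = 0 OR 0 = 0
w5 = d AND a = 1 AND 0 = 0
w6 = w2 OR w5 = 0 OR 0 = 0
w7 = NOT w4 = NOT 0 = 1
So w6 = 0 and w7 = 1.

a=0 b=0 c=0 d=1 e=1 f=1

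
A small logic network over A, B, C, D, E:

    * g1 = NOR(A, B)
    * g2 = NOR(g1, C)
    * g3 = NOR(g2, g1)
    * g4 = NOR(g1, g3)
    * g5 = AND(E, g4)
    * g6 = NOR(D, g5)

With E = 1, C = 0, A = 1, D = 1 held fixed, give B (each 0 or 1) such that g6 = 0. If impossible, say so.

g6 = NOR(D, g5) must be 0, so at least one of D, g5 is 1.
Check with E = 1, C = 0, A = 1, D = 1 and B=0:
g1 = NOR(A, B) = NOR(1, 0) = 0
g2 = NOR(g1, C) = NOR(0, 0) = 1
g3 = NOR(g2, g1) = NOR(1, 0) = 0
g4 = NOR(g1, g3) = NOR(0, 0) = 1
g5 = AND(E, g4) = AND(1, 1) = 1
g6 = NOR(D, g5) = NOR(1, 1) = 0
So g6 = 0.

B=0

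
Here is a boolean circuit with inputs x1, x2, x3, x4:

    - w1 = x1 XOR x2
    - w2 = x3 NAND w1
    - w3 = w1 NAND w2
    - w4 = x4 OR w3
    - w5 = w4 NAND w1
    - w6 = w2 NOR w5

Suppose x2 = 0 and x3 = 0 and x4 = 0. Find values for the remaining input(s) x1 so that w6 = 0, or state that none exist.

w6 = w2 NOR w5 must be 0, so at least one of w2, w5 is 1.
Check with x2 = 0 and x3 = 0 and x4 = 0 and x1=0:
w1 = x1 XOR x2 = 0 XOR 0 = 0
w2 = x3 NAND w1 = 0 NAND 0 = 1
w3 = w1 NAND w2 = 0 NAND 1 = 1
w4 = x4 OR w3 = 0 OR 1 = 1
w5 = w4 NAND w1 = 1 NAND 0 = 1
w6 = w2 NOR w5 = 1 NOR 1 = 0
So w6 = 0.

x1=0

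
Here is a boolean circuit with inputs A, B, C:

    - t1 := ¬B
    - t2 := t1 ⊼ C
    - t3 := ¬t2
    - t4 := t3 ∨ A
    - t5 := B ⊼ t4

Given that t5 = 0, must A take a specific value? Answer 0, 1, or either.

1

t5 = B ⊼ t4 must be 0, so both B = 1 and t4 = 1.
t4 = t3 ∨ A must be 1, so at least one of t3, A is 1.
Every assignment with t5 = 0 has A = 1; there are 2 such assignment(s).
  A=1, B=1, C=0
  A=1, B=1, C=1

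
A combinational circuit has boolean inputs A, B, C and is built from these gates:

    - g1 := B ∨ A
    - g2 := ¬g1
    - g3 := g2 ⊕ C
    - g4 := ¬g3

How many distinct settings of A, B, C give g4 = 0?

g4 = ¬g3 must be 0, so g3 = 1.
g3 = g2 ⊕ C must be 1, so g2 and C differ.
Satisfying assignments:
  A=0, B=0, C=0
  A=0, B=1, C=1
  A=1, B=0, C=1
  A=1, B=1, C=1

4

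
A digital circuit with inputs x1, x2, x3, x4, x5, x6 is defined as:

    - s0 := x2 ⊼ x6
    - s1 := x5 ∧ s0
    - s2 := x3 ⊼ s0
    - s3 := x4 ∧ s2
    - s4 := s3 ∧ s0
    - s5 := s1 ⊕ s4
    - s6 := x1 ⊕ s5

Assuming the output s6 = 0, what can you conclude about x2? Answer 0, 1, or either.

either

Both values of x2 occur among assignments with s6 = 0:
  x2=0: x1=0, x2=0, x3=0, x4=0, x5=0, x6=0
  x2=1: x1=0, x2=1, x3=0, x4=0, x5=0, x6=0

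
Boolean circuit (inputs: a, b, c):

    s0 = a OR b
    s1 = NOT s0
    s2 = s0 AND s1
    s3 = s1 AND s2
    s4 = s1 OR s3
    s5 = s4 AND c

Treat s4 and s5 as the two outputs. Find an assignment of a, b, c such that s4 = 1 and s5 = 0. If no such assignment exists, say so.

a=0, b=0, c=0

Check with a=0, b=0, c=0:
s0 = a OR b = 0 OR 0 = 0
s1 = NOT s0 = NOT 0 = 1
s2 = s0 AND s1 = 0 AND 1 = 0
s3 = s1 AND s2 = 1 AND 0 = 0
s4 = s1 OR s3 = 1 OR 0 = 1
s5 = s4 AND c = 1 AND 0 = 0
So s4 = 1 and s5 = 0.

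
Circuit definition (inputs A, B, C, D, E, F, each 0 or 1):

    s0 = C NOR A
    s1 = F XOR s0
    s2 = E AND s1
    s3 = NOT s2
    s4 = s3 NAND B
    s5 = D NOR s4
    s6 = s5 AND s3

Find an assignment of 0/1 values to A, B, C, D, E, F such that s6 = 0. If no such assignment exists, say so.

A=1, B=0, C=0, D=1, E=1, F=0

Check with A=1, B=0, C=0, D=1, E=1, F=0:
s0 = C NOR A = 0 NOR 1 = 0
s1 = F XOR s0 = 0 XOR 0 = 0
s2 = E AND s1 = 1 AND 0 = 0
s3 = NOT s2 = NOT 0 = 1
s4 = s3 NAND B = 1 NAND 0 = 1
s5 = D NOR s4 = 1 NOR 1 = 0
s6 = s5 AND s3 = 0 AND 1 = 0
So s6 = 0 as required.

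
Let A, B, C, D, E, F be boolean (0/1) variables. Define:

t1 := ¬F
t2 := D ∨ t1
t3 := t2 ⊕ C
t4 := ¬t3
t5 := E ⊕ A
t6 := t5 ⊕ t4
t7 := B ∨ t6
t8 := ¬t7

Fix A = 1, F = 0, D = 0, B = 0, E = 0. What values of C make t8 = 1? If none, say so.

Check with A = 1, F = 0, D = 0, B = 0, E = 0 and C=1:
t1 = ¬F = ¬0 = 1
t2 = D ∨ t1 = 0 ∨ 1 = 1
t3 = t2 ⊕ C = 1 ⊕ 1 = 0
t4 = ¬t3 = ¬0 = 1
t5 = E ⊕ A = 0 ⊕ 1 = 1
t6 = t5 ⊕ t4 = 1 ⊕ 1 = 0
t7 = B ∨ t6 = 0 ∨ 0 = 0
t8 = ¬t7 = ¬0 = 1
So t8 = 1.

C=1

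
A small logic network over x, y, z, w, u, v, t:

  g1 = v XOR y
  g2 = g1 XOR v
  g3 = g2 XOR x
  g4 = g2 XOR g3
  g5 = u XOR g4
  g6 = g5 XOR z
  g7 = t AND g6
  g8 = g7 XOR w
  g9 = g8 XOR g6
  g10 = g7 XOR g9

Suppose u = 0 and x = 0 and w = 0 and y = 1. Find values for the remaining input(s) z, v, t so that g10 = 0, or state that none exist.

Check with u = 0 and x = 0 and w = 0 and y = 1 and z=0, v=0, t=0:
g1 = v XOR y = 0 XOR 1 = 1
g2 = g1 XOR v = 1 XOR 0 = 1
g3 = g2 XOR x = 1 XOR 0 = 1
g4 = g2 XOR g3 = 1 XOR 1 = 0
g5 = u XOR g4 = 0 XOR 0 = 0
g6 = g5 XOR z = 0 XOR 0 = 0
g7 = t AND g6 = 0 AND 0 = 0
g8 = g7 XOR w = 0 XOR 0 = 0
g9 = g8 XOR g6 = 0 XOR 0 = 0
g10 = g7 XOR g9 = 0 XOR 0 = 0
So g10 = 0.

z=0, v=0, t=0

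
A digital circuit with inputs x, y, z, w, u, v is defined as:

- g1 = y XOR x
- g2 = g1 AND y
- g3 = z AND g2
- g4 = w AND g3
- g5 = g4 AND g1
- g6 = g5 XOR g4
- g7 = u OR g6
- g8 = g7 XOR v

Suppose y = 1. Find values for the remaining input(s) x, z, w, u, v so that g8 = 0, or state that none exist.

x=0, z=1, w=1, u=1, v=1

g8 = g7 XOR v must be 0, so g7 and v are equal.
Check with y = 1 and x=0, z=1, w=1, u=1, v=1:
g1 = y XOR x = 1 XOR 0 = 1
g2 = g1 AND y = 1 AND 1 = 1
g3 = z AND g2 = 1 AND 1 = 1
g4 = w AND g3 = 1 AND 1 = 1
g5 = g4 AND g1 = 1 AND 1 = 1
g6 = g5 XOR g4 = 1 XOR 1 = 0
g7 = u OR g6 = 1 OR 0 = 1
g8 = g7 XOR v = 1 XOR 1 = 0
So g8 = 0.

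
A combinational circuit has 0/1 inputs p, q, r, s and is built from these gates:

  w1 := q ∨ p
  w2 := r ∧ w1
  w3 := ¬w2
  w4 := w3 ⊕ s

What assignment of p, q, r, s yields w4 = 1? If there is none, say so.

Check with p=1, q=1, r=1, s=1:
w1 = q ∨ p = 1 ∨ 1 = 1
w2 = r ∧ w1 = 1 ∧ 1 = 1
w3 = ¬w2 = ¬1 = 0
w4 = w3 ⊕ s = 0 ⊕ 1 = 1
So w4 = 1 as required.

p=1, q=1, r=1, s=1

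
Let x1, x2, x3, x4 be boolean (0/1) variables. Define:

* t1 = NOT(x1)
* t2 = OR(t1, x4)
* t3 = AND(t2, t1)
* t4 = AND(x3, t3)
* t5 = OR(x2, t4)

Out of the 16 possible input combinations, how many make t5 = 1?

t5 = OR(x2, t4) must be 1, so at least one of x2, t4 is 1.
Enumerating the 16 input combinations, 10 give t5 = 1 and 6 give t5 = 0.

10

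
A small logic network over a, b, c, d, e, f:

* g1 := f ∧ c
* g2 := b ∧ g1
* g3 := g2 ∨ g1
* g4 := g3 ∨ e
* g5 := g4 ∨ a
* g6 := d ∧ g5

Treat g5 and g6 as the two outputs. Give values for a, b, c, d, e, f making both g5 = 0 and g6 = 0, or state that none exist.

Check with a=0, b=0, c=1, d=1, e=0, f=0:
g1 = f ∧ c = 0 ∧ 1 = 0
g2 = b ∧ g1 = 0 ∧ 0 = 0
g3 = g2 ∨ g1 = 0 ∨ 0 = 0
g4 = g3 ∨ e = 0 ∨ 0 = 0
g5 = g4 ∨ a = 0 ∨ 0 = 0
g6 = d ∧ g5 = 1 ∧ 0 = 0
So g5 = 0 and g6 = 0.

a=0, b=0, c=1, d=1, e=0, f=0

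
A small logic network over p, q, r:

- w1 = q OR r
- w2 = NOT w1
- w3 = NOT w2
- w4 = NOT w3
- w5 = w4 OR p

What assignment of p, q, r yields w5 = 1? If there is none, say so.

p=1, q=0, r=0

Check with p=1, q=0, r=0:
w1 = q OR r = 0 OR 0 = 0
w2 = NOT w1 = NOT 0 = 1
w3 = NOT w2 = NOT 1 = 0
w4 = NOT w3 = NOT 0 = 1
w5 = w4 OR p = 1 OR 1 = 1
So w5 = 1 as required.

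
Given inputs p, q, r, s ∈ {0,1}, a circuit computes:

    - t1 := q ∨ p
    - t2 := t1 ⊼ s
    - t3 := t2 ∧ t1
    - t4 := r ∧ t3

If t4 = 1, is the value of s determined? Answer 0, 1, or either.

t4 = r ∧ t3 must be 1, so both r = 1 and t3 = 1.
t3 = t2 ∧ t1 must be 1, so both t2 = 1 and t1 = 1.
Every assignment with t4 = 1 has s = 0; there are 3 such assignment(s).
  p=0, q=1, r=1, s=0
  p=1, q=0, r=1, s=0
  p=1, q=1, r=1, s=0

0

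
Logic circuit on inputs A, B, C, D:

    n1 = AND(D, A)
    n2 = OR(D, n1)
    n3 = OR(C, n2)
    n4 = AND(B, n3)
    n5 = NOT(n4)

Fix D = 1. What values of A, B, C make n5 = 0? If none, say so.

Check with D = 1 and A=0, B=1, C=1:
n1 = AND(D, A) = AND(1, 0) = 0
n2 = OR(D, n1) = OR(1, 0) = 1
n3 = OR(C, n2) = OR(1, 1) = 1
n4 = AND(B, n3) = AND(1, 1) = 1
n5 = NOT(n4) = NOT 1 = 0
So n5 = 0.

A=0 B=1 C=1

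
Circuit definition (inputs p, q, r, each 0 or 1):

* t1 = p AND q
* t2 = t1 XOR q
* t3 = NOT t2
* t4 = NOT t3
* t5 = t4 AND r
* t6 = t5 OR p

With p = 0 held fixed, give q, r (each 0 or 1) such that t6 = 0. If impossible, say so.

t6 = t5 OR p must be 0, so both t5 = 0 and p = 0.
t5 = t4 AND r must be 0, so at least one of t4, r is 0.
Check with p = 0 and q=0, r=1:
t1 = p AND q = 0 AND 0 = 0
t2 = t1 XOR q = 0 XOR 0 = 0
t3 = NOT t2 = NOT 0 = 1
t4 = NOT t3 = NOT 1 = 0
t5 = t4 AND r = 0 AND 1 = 0
t6 = t5 OR p = 0 OR 0 = 0
So t6 = 0.

q=0, r=1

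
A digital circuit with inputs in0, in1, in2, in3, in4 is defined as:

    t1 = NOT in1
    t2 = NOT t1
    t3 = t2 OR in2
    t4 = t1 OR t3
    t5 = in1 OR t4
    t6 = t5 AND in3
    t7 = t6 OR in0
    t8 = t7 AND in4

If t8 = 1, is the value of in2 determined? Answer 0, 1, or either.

either

Both values of in2 occur among assignments with t8 = 1:
  in2=0: in0=0, in1=0, in2=0, in3=1, in4=1
  in2=1: in0=0, in1=0, in2=1, in3=1, in4=1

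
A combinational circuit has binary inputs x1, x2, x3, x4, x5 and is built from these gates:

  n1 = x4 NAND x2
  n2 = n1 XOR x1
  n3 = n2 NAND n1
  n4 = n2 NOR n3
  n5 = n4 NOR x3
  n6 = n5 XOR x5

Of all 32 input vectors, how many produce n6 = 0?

n6 = n5 XOR x5 must be 0, so n5 and x5 are equal.
Enumerating the 32 input combinations, 16 give n6 = 0 and 16 give n6 = 1.

16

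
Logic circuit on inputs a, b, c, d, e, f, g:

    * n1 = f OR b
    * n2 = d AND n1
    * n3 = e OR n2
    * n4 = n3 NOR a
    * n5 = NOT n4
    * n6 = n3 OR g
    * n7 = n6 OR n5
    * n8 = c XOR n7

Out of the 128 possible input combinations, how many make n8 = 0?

64

n8 = c XOR n7 must be 0, so c and n7 are equal.
Enumerating the 128 input combinations, 64 give n8 = 0 and 64 give n8 = 1.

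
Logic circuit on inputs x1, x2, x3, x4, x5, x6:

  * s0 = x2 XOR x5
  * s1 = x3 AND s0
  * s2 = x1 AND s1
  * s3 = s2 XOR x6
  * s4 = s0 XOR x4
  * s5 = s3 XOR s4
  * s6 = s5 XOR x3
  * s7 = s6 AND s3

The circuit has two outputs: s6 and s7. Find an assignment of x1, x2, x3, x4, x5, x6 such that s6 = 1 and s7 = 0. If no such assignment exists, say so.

Check with x1=0, x2=1, x3=1, x4=1, x5=0, x6=0:
s0 = x2 XOR x5 = 1 XOR 0 = 1
s1 = x3 AND s0 = 1 AND 1 = 1
s2 = x1 AND s1 = 0 AND 1 = 0
s3 = s2 XOR x6 = 0 XOR 0 = 0
s4 = s0 XOR x4 = 1 XOR 1 = 0
s5 = s3 XOR s4 = 0 XOR 0 = 0
s6 = s5 XOR x3 = 0 XOR 1 = 1
s7 = s6 AND s3 = 1 AND 0 = 0
So s6 = 1 and s7 = 0.

x1=0, x2=1, x3=1, x4=1, x5=0, x6=0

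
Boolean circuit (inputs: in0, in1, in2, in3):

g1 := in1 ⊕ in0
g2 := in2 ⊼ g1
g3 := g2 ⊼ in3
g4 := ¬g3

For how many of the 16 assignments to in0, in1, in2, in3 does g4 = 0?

10

g4 = ¬g3 must be 0, so g3 = 1.
g3 = g2 ⊼ in3 must be 1, so at least one of g2, in3 is 0.
Enumerating the 16 input combinations, 10 give g4 = 0 and 6 give g4 = 1.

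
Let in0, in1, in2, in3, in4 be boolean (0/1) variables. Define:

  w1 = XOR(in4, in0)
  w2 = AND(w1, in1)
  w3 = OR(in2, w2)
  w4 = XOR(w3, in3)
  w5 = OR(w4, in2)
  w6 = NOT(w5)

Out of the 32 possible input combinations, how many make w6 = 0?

w6 = NOT(w5) must be 0, so w5 = 1.
w5 = OR(w4, in2) must be 1, so at least one of w4, in2 is 1.
Enumerating the 32 input combinations, 24 give w6 = 0 and 8 give w6 = 1.

24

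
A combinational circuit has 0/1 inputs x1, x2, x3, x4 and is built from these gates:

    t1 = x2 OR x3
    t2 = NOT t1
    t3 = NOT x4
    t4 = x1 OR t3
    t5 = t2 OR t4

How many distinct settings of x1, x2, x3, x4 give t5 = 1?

t5 = t2 OR t4 must be 1, so at least one of t2, t4 is 1.
Enumerating the 16 input combinations, 13 give t5 = 1 and 3 give t5 = 0.

13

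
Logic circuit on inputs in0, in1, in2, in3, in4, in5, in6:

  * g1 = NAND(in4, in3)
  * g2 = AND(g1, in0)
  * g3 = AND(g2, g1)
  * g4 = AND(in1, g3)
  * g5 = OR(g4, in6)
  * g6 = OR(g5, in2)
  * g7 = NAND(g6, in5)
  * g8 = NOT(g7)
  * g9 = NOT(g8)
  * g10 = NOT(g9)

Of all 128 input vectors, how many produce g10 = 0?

77

g10 = NOT(g9) must be 0, so g9 = 1.
g9 = NOT(g8) must be 1, so g8 = 0.
g8 = NOT(g7) must be 0, so g7 = 1.
Enumerating the 128 input combinations, 77 give g10 = 0 and 51 give g10 = 1.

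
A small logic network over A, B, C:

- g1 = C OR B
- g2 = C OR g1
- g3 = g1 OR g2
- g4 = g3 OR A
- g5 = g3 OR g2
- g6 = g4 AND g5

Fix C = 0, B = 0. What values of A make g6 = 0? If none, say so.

Check with C = 0, B = 0 and A=0:
g1 = C OR B = 0 OR 0 = 0
g2 = C OR g1 = 0 OR 0 = 0
g3 = g1 OR g2 = 0 OR 0 = 0
g4 = g3 OR A = 0 OR 0 = 0
g5 = g3 OR g2 = 0 OR 0 = 0
g6 = g4 AND g5 = 0 AND 0 = 0
So g6 = 0.

A=0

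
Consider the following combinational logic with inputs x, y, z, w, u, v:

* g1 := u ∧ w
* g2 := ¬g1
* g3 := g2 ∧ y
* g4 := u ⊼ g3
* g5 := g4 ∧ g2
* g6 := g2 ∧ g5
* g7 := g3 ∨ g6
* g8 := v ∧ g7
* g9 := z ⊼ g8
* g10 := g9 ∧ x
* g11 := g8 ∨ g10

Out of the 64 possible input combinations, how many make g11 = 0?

g11 = g8 ∨ g10 must be 0, so both g8 = 0 and g10 = 0.
g8 = v ∧ g7 must be 0, so at least one of v, g7 is 0.
Enumerating the 64 input combinations, 20 give g11 = 0 and 44 give g11 = 1.

20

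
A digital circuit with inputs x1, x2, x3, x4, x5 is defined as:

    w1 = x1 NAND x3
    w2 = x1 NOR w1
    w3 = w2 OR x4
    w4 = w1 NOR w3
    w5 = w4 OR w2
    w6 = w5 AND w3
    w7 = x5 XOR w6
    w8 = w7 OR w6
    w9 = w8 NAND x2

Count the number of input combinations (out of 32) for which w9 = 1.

24

w9 = w8 NAND x2 must be 1, so at least one of w8, x2 is 0.
Enumerating the 32 input combinations, 24 give w9 = 1 and 8 give w9 = 0.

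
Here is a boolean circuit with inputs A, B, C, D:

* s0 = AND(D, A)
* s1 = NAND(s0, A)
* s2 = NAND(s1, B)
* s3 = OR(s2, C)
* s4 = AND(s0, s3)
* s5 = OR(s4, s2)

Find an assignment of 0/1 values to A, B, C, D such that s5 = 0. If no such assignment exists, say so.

A=0, B=1, C=0, D=1

s5 = OR(s4, s2) must be 0, so both s4 = 0 and s2 = 0.
s4 = AND(s0, s3) must be 0, so at least one of s0, s3 is 0.
s2 = NAND(s1, B) must be 0, so both s1 = 1 and B = 1.
Check with A=0, B=1, C=0, D=1:
s0 = AND(D, A) = AND(1, 0) = 0
s1 = NAND(s0, A) = NAND(0, 0) = 1
s2 = NAND(s1, B) = NAND(1, 1) = 0
s3 = OR(s2, C) = OR(0, 0) = 0
s4 = AND(s0, s3) = AND(0, 0) = 0
s5 = OR(s4, s2) = OR(0, 0) = 0
So s5 = 0 as required.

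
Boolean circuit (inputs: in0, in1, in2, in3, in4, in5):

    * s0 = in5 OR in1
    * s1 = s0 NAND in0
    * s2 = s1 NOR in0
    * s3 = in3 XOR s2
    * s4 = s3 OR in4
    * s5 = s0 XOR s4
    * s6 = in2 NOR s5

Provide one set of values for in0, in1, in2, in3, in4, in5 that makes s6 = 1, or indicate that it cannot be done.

in0=0, in1=1, in2=0, in3=1, in4=1, in5=0

Check with in0=0, in1=1, in2=0, in3=1, in4=1, in5=0:
s0 = in5 OR in1 = 0 OR 1 = 1
s1 = s0 NAND in0 = 1 NAND 0 = 1
s2 = s1 NOR in0 = 1 NOR 0 = 0
s3 = in3 XOR s2 = 1 XOR 0 = 1
s4 = s3 OR in4 = 1 OR 1 = 1
s5 = s0 XOR s4 = 1 XOR 1 = 0
s6 = in2 NOR s5 = 0 NOR 0 = 1
So s6 = 1 as required.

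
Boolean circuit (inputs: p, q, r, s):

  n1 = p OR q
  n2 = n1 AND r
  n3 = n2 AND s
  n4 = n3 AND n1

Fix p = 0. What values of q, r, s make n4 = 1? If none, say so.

q=1, r=1, s=1

n4 = n3 AND n1 must be 1, so both n3 = 1 and n1 = 1.
n3 = n2 AND s must be 1, so both n2 = 1 and s = 1.
Check with p = 0 and q=1, r=1, s=1:
n1 = p OR q = 0 OR 1 = 1
n2 = n1 AND r = 1 AND 1 = 1
n3 = n2 AND s = 1 AND 1 = 1
n4 = n3 AND n1 = 1 AND 1 = 1
So n4 = 1.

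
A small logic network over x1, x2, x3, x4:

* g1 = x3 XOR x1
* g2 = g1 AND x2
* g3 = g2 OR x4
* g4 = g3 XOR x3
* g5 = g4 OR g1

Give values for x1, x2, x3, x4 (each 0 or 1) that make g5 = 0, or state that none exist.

x1=0 x2=0 x3=0 x4=0

g5 = g4 OR g1 must be 0, so both g4 = 0 and g1 = 0.
Check with x1=0 x2=0 x3=0 x4=0:
g1 = x3 XOR x1 = 0 XOR 0 = 0
g2 = g1 AND x2 = 0 AND 0 = 0
g3 = g2 OR x4 = 0 OR 0 = 0
g4 = g3 XOR x3 = 0 XOR 0 = 0
g5 = g4 OR g1 = 0 OR 0 = 0
So g5 = 0 as required.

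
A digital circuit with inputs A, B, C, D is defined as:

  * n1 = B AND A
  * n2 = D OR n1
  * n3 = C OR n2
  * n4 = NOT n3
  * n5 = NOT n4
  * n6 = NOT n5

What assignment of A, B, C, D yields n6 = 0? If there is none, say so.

n6 = NOT n5 must be 0, so n5 = 1.
n5 = NOT n4 must be 1, so n4 = 0.
n4 = NOT n3 must be 0, so n3 = 1.
Check with A=0, B=1, C=1, D=0:
n1 = B AND A = 1 AND 0 = 0
n2 = D OR n1 = 0 OR 0 = 0
n3 = C OR n2 = 1 OR 0 = 1
n4 = NOT n3 = NOT 1 = 0
n5 = NOT n4 = NOT 0 = 1
n6 = NOT n5 = NOT 1 = 0
So n6 = 0 as required.

A=0, B=1, C=1, D=0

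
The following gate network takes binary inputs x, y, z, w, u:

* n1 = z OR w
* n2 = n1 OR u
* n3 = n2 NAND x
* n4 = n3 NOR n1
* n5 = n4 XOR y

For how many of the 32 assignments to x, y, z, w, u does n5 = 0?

n5 = n4 XOR y must be 0, so n4 and y are equal.
Enumerating the 32 input combinations, 16 give n5 = 0 and 16 give n5 = 1.

16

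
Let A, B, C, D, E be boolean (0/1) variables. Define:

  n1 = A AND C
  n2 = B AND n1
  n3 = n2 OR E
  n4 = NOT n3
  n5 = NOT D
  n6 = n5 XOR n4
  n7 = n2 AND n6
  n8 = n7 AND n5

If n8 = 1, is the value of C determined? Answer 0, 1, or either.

n8 = n7 AND n5 must be 1, so both n7 = 1 and n5 = 1.
n7 = n2 AND n6 must be 1, so both n2 = 1 and n6 = 1.
n5 = NOT D must be 1, so D = 0.
Every assignment with n8 = 1 has C = 1; there are 2 such assignment(s).
  A=1, B=1, C=1, D=0, E=0
  A=1, B=1, C=1, D=0, E=1

1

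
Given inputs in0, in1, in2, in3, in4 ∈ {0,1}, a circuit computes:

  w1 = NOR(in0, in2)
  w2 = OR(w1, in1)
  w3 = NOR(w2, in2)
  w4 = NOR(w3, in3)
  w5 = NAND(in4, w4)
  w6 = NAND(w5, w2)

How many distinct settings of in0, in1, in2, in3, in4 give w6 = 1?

w6 = NAND(w5, w2) must be 1, so at least one of w5, w2 is 0.
Enumerating the 32 input combinations, 17 give w6 = 1 and 15 give w6 = 0.

17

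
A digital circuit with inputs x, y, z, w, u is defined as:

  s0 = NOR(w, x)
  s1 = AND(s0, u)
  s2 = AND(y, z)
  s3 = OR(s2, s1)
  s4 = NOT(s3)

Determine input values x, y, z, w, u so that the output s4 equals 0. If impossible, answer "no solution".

x=0, y=1, z=1, w=0, u=0

s4 = NOT(s3) must be 0, so s3 = 1.
s3 = OR(s2, s1) must be 1, so at least one of s2, s1 is 1.
Check with x=0, y=1, z=1, w=0, u=0:
s0 = NOR(w, x) = NOR(0, 0) = 1
s1 = AND(s0, u) = AND(1, 0) = 0
s2 = AND(y, z) = AND(1, 1) = 1
s3 = OR(s2, s1) = OR(1, 0) = 1
s4 = NOT(s3) = NOT 1 = 0
So s4 = 0 as required.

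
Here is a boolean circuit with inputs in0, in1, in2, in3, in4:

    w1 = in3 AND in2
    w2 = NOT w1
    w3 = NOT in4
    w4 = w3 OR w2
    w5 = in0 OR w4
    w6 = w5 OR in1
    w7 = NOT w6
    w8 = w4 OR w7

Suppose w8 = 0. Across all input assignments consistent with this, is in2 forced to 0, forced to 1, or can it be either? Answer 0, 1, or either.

w8 = w4 OR w7 must be 0, so both w4 = 0 and w7 = 0.
w4 = w3 OR w2 must be 0, so both w3 = 0 and w2 = 0.
Every assignment with w8 = 0 has in2 = 1; there are 3 such assignment(s).
  in0=0, in1=1, in2=1, in3=1, in4=1
  in0=1, in1=0, in2=1, in3=1, in4=1
  in0=1, in1=1, in2=1, in3=1, in4=1

1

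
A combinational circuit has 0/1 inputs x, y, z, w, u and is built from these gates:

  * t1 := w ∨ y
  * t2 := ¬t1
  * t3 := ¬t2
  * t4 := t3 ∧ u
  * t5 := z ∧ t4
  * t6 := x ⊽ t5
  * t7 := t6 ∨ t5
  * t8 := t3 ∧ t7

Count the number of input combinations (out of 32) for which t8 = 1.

15

t8 = t3 ∧ t7 must be 1, so both t3 = 1 and t7 = 1.
t3 = ¬t2 must be 1, so t2 = 0.
Enumerating the 32 input combinations, 15 give t8 = 1 and 17 give t8 = 0.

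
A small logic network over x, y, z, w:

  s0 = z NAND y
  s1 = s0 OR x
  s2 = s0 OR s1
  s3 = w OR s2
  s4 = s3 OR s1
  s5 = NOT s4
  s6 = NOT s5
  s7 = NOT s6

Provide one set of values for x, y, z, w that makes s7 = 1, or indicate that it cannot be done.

x=0, y=1, z=1, w=0

s7 = NOT s6 must be 1, so s6 = 0.
s6 = NOT s5 must be 0, so s5 = 1.
s5 = NOT s4 must be 1, so s4 = 0.
Check with x=0, y=1, z=1, w=0:
s0 = z NAND y = 1 NAND 1 = 0
s1 = s0 OR x = 0 OR 0 = 0
s2 = s0 OR s1 = 0 OR 0 = 0
s3 = w OR s2 = 0 OR 0 = 0
s4 = s3 OR s1 = 0 OR 0 = 0
s5 = NOT s4 = NOT 0 = 1
s6 = NOT s5 = NOT 1 = 0
s7 = NOT s6 = NOT 0 = 1
So s7 = 1 as required.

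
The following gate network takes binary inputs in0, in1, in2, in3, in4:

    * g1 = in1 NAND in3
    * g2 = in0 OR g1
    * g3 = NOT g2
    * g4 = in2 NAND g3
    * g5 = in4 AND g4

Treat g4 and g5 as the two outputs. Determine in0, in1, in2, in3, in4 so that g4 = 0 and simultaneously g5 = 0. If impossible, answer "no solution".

in0=0, in1=1, in2=1, in3=1, in4=1

Check with in0=0, in1=1, in2=1, in3=1, in4=1:
g1 = in1 NAND in3 = 1 NAND 1 = 0
g2 = in0 OR g1 = 0 OR 0 = 0
g3 = NOT g2 = NOT 0 = 1
g4 = in2 NAND g3 = 1 NAND 1 = 0
g5 = in4 AND g4 = 1 AND 0 = 0
So g4 = 0 and g5 = 0.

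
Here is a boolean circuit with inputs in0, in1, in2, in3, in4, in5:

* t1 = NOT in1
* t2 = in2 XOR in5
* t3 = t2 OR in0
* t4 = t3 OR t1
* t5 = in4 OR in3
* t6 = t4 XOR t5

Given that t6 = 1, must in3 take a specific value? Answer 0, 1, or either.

Both values of in3 occur among assignments with t6 = 1:
  in3=0: in0=0, in1=0, in2=0, in3=0, in4=0, in5=0
  in3=1: in0=0, in1=1, in2=0, in3=1, in4=0, in5=0

either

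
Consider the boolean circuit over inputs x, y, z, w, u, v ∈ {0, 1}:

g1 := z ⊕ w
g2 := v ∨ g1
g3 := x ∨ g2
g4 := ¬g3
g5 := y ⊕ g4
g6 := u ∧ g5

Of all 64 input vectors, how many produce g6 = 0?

g6 = u ∧ g5 must be 0, so at least one of u, g5 is 0.
Enumerating the 64 input combinations, 48 give g6 = 0 and 16 give g6 = 1.

48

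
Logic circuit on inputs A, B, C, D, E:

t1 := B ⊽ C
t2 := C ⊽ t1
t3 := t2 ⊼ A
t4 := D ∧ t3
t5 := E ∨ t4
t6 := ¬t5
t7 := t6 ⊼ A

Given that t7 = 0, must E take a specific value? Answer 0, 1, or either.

t7 = t6 ⊼ A must be 0, so both t6 = 1 and A = 1.
t6 = ¬t5 must be 1, so t5 = 0.
t5 = E ∨ t4 must be 0, so both E = 0 and t4 = 0.
Every assignment with t7 = 0 has E = 0; there are 5 such assignment(s).

0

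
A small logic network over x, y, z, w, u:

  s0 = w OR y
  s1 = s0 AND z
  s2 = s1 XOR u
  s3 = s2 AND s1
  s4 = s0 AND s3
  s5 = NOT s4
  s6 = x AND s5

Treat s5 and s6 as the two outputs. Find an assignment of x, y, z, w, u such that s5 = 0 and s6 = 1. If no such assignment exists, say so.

no solution exists

Across all 32 input combinations, none give both s5 = 0 and s6 = 1.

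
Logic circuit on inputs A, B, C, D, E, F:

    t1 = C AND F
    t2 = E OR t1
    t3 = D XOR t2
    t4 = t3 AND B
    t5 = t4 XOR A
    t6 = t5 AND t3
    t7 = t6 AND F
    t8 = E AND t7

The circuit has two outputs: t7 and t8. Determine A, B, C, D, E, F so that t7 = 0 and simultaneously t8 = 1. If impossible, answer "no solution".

no solution exists

Across all 64 input combinations, none give both t7 = 0 and t8 = 1.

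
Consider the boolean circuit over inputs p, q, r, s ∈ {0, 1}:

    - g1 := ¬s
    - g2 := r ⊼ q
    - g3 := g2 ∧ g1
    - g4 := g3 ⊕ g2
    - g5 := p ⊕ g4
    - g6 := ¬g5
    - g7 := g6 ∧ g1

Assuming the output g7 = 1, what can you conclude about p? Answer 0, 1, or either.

g7 = g6 ∧ g1 must be 1, so both g6 = 1 and g1 = 1.
g6 = ¬g5 must be 1, so g5 = 0.
g1 = ¬s must be 1, so s = 0.
Every assignment with g7 = 1 has p = 0; there are 4 such assignment(s).
  p=0, q=0, r=0, s=0
  p=0, q=0, r=1, s=0
  p=0, q=1, r=0, s=0
  p=0, q=1, r=1, s=0

0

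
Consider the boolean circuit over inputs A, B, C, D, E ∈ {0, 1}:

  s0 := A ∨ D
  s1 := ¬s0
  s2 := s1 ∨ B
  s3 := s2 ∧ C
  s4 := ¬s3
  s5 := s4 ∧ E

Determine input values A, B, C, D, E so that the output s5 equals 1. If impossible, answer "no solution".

A=1, B=0, C=0, D=1, E=1

s5 = s4 ∧ E must be 1, so both s4 = 1 and E = 1.
s4 = ¬s3 must be 1, so s3 = 0.
s3 = s2 ∧ C must be 0, so at least one of s2, C is 0.
Check with A=1, B=0, C=0, D=1, E=1:
s0 = A ∨ D = 1 ∨ 1 = 1
s1 = ¬s0 = ¬1 = 0
s2 = s1 ∨ B = 0 ∨ 0 = 0
s3 = s2 ∧ C = 0 ∧ 0 = 0
s4 = ¬s3 = ¬0 = 1
s5 = s4 ∧ E = 1 ∧ 1 = 1
So s5 = 1 as required.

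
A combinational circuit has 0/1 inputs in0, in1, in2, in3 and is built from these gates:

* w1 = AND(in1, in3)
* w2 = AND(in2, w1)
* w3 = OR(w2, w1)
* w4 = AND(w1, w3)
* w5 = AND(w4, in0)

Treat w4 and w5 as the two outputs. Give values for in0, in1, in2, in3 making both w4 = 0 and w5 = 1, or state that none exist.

no solution exists

Across all 16 input combinations, none give both w4 = 0 and w5 = 1.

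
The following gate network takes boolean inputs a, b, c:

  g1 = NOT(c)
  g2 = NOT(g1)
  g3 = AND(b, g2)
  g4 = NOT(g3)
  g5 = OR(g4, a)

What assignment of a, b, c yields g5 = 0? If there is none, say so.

g5 = OR(g4, a) must be 0, so both g4 = 0 and a = 0.
g4 = NOT(g3) must be 0, so g3 = 1.
g3 = AND(b, g2) must be 1, so both b = 1 and g2 = 1.
Check with a=0, b=1, c=1:
g1 = NOT(c) = NOT 1 = 0
g2 = NOT(g1) = NOT 0 = 1
g3 = AND(b, g2) = AND(1, 1) = 1
g4 = NOT(g3) = NOT 1 = 0
g5 = OR(g4, a) = OR(0, 0) = 0
So g5 = 0 as required.

a=0, b=1, c=1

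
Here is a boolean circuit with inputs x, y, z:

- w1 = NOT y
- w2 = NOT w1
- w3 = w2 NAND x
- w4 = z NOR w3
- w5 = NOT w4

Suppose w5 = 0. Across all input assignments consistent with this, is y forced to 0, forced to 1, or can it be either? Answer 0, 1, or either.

1

w5 = NOT w4 must be 0, so w4 = 1.
w4 = z NOR w3 must be 1, so both z = 0 and w3 = 0.
Every assignment with w5 = 0 has y = 1; there are 1 such assignment(s).
  x=1, y=1, z=0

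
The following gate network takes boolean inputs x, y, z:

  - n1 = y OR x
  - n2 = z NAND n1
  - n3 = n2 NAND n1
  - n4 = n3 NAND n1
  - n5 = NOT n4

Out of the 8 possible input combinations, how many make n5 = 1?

3

n5 = NOT n4 must be 1, so n4 = 0.
Satisfying assignments:
  x=0, y=1, z=1
  x=1, y=0, z=1
  x=1, y=1, z=1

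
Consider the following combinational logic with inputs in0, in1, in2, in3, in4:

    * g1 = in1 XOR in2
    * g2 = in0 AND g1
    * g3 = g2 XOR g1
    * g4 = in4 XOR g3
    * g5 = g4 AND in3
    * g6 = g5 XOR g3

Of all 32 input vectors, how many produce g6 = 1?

g6 = g5 XOR g3 must be 1, so g5 and g3 differ.
Enumerating the 32 input combinations, 12 give g6 = 1 and 20 give g6 = 0.

12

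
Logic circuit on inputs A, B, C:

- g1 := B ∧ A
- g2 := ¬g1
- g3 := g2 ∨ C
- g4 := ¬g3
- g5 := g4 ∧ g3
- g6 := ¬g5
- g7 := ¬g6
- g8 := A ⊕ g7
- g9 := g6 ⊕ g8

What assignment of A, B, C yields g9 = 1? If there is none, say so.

g9 = g6 ⊕ g8 must be 1, so g6 and g8 differ.
Check with A=0, B=0, C=1:
g1 = B ∧ A = 0 ∧ 0 = 0
g2 = ¬g1 = ¬0 = 1
g3 = g2 ∨ C = 1 ∨ 1 = 1
g4 = ¬g3 = ¬1 = 0
g5 = g4 ∧ g3 = 0 ∧ 1 = 0
g6 = ¬g5 = ¬0 = 1
g7 = ¬g6 = ¬1 = 0
g8 = A ⊕ g7 = 0 ⊕ 0 = 0
g9 = g6 ⊕ g8 = 1 ⊕ 0 = 1
So g9 = 1 as required.

A=0, B=0, C=1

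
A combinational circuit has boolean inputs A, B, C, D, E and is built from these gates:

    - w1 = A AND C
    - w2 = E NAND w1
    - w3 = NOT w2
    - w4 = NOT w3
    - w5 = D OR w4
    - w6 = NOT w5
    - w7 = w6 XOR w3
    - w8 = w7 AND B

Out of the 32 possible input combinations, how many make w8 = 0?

w8 = w7 AND B must be 0, so at least one of w7, B is 0.
Enumerating the 32 input combinations, 31 give w8 = 0 and 1 give w8 = 1.

31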